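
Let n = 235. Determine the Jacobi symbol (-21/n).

-1

First reduce: -21 ≡ 214 (mod 235).
Pull out 2: since 235 ≡ 3 (mod 8), (2/235) = -1.
Reciprocity: 107 ≡ 3 and 235 ≡ 3 (mod 4), so (107/235) = −(235/107).
Reduce top mod 107: now compute (21/107).
Reciprocity: 21 ≡ 1 and 107 ≡ 3 (mod 4), so (21/107) = +(107/21).
Reduce top mod 21: now compute (2/21).
Pull out 2: since 21 ≡ 5 (mod 8), (2/21) = -1.
Reached (1/21) = 1. Collecting the sign flips along the way, the symbol is -1.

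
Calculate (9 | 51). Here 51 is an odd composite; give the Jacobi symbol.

0

Reciprocity: 9 ≡ 1 and 51 ≡ 3 (mod 4), so (9/51) = +(51/9).
Reduce top mod 9: now compute (6/9).
Pull out 2: since 9 ≡ 1 (mod 8), (2/9) = +1.
Reciprocity: 3 ≡ 3 and 9 ≡ 1 (mod 4), so (3/9) = +(9/3).
Reduce top mod 3: now compute (0/3).
Top reduces to 0: gcd > 1, so the symbol is 0.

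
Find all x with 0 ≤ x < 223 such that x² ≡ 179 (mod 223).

25, 198

Since 223 ≡ 3 (mod 4), a square root of 179 is 179^((223+1)/4) = 179^56 mod 223.
Repeated squaring: 179^2≡152, 179^4≡135, 179^8≡162, 179^16≡153, 179^32≡217 (mod 223).
179^56 = 179^(32+16+8) ≡ 25 (mod 223).
Check: 25² = 625 ≡ 179 (mod 223). The two roots are 25 and 198.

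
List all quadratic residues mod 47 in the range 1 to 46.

Square k = 1,…,23 (k and 47−k give the same square):
1²=1, 2²=4, 3²=9, 4²=16, 5²=25, 6²=36, 7²≡2, 8²≡17, 9²≡34, 10²≡6, 11²≡27, 12²≡3, 13²≡28, 14²≡8, 15²≡37, 16²≡21, 17²≡7, 18²≡42, 19²≡32, 20²≡24, 21²≡18, 22²≡14, 23²≡12 (mod 47).
So the quadratic residues mod 47 are {1, 2, 3, 4, 6, 7, 8, 9, 12, 14, 16, 17, 18, 21, 24, 25, 27, 28, 32, 34, 36, 37, 42}.

1, 2, 3, 4, 6, 7, 8, 9, 12, 14, 16, 17, 18, 21, 24, 25, 27, 28, 32, 34, 36, 37, 42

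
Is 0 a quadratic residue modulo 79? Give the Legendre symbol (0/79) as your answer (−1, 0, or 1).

0

Top reduces to 0: gcd > 1, so the symbol is 0.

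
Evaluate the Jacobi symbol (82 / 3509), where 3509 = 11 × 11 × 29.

Pull out 2: since 3509 ≡ 5 (mod 8), (2/3509) = -1.
Reciprocity: 41 ≡ 1 and 3509 ≡ 1 (mod 4), so (41/3509) = +(3509/41).
Reduce top mod 41: now compute (24/41).
Pull out 2^3: since 41 ≡ 1 (mod 8), (2/41) = +1, so (2/41)^3 = +1.
Reciprocity: 3 ≡ 3 and 41 ≡ 1 (mod 4), so (3/41) = +(41/3).
Reduce top mod 3: now compute (2/3).
Pull out 2: since 3 ≡ 3 (mod 8), (2/3) = -1.
Reached (1/3) = 1. Collecting the sign flips along the way, the symbol is +1.

1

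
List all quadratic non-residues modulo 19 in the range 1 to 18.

2,3,8,10,12,13,14,15,18

Square k = 1,…,9 (k and 19−k give the same square):
1²=1, 2²=4, 3²=9, 4²=16, 5²≡6, 6²≡17, 7²≡11, 8²≡7, 9²≡5 (mod 19).
The residues are {1, 4, 5, 6, 7, 9, 11, 16, 17}; the non-residues are the remaining 9 nonzero classes.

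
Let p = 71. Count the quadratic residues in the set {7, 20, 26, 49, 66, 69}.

2

(7/71) = -1 → non-residue.
(20/71) = +1 → QR.
(26/71) = -1 → non-residue.
(49/71) = +1 → QR.
(66/71) = -1 → non-residue.
(69/71) = -1 → non-residue.
Total quadratic residues among the 6: 2.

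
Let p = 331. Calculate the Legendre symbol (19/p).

Euler's criterion: (19/331) ≡ 19^165 (mod 331).
19^2 ≡ 30 (mod 331)
19^4 ≡ 238 (mod 331)
19^8 ≡ 43 (mod 331)
19^16 ≡ 194 (mod 331)
19^32 ≡ 233 (mod 331)
19^64 ≡ 5 (mod 331)
19^128 ≡ 25 (mod 331)
19^165 = 19^(128+32+4+1) ≡ 1 (mod 331).
Result is 1, so (19/331) = 1.

1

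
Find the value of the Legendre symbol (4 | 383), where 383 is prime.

1

Euler's criterion: (4/383) ≡ 4^191 (mod 383).
4^2 ≡ 16 (mod 383)
4^4 ≡ 256 (mod 383)
4^8 ≡ 43 (mod 383)
4^16 ≡ 317 (mod 383)
4^32 ≡ 143 (mod 383)
4^64 ≡ 150 (mod 383)
4^128 ≡ 286 (mod 383)
4^191 = 4^(128+32+16+8+4+2+1) ≡ 1 (mod 383).
Result is 1, so (4/383) = 1.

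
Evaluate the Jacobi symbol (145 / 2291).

0

Reciprocity: 145 ≡ 1 and 2291 ≡ 3 (mod 4), so (145/2291) = +(2291/145).
Reduce top mod 145: now compute (116/145).
Pull out 2^2: since 145 ≡ 1 (mod 8), (2/145) = +1, so (2/145)^2 = +1.
Reciprocity: 29 ≡ 1 and 145 ≡ 1 (mod 4), so (29/145) = +(145/29).
Reduce top mod 29: now compute (0/29).
Top reduces to 0: gcd > 1, so the symbol is 0.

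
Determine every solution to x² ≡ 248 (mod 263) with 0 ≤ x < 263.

118, 145

Since 263 ≡ 3 (mod 4), a square root of 248 is 248^((263+1)/4) = 248^66 mod 263.
Repeated squaring: 248^2≡225, 248^4≡129, 248^8≡72, 248^16≡187, 248^32≡253, 248^64≡100 (mod 263).
248^66 = 248^(64+2) ≡ 145 (mod 263).
Check: 145² = 21025 ≡ 248 (mod 263). The two roots are 118 and 145.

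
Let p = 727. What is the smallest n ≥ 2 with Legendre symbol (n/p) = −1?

3

(2/727) = +1, so 2 is a residue.
(3/727) = −1, so 3 is the smallest positive non-residue mod 727.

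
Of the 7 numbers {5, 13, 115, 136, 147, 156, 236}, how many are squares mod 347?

(5/347) = -1 → non-residue.
(13/347) = +1 → QR.
(115/347) = +1 → QR.
(136/347) = +1 → QR.
(147/347) = +1 → QR.
(156/347) = +1 → QR.
(236/347) = +1 → QR.
Total quadratic residues among the 7: 6.

6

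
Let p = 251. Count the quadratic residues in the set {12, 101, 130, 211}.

(12/251) = +1 → QR.
(101/251) = +1 → QR.
(130/251) = -1 → non-residue.
(211/251) = +1 → QR.
Total quadratic residues among the 4: 3.

3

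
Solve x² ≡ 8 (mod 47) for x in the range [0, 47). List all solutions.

Since 47 ≡ 3 (mod 4), a square root of 8 is 8^((47+1)/4) = 8^12 mod 47.
Repeated squaring: 8^2≡17, 8^4≡7, 8^8≡2 (mod 47).
8^12 = 8^(8+4) ≡ 14 (mod 47).
Check: 14² = 196 ≡ 8 (mod 47). The two roots are 14 and 33.

14, 33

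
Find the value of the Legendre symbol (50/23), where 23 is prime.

First reduce: 50 ≡ 4 (mod 23).
Pull out 2^2: since 23 ≡ 7 (mod 8), (2/23) = +1, so (2/23)^2 = +1.
Reached (1/23) = 1. Collecting the sign flips along the way, the symbol is +1.

1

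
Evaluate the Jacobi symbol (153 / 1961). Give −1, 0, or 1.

-1

Reciprocity: 153 ≡ 1 and 1961 ≡ 1 (mod 4), so (153/1961) = +(1961/153).
Reduce top mod 153: now compute (125/153).
Reciprocity: 125 ≡ 1 and 153 ≡ 1 (mod 4), so (125/153) = +(153/125).
Reduce top mod 125: now compute (28/125).
Pull out 2^2: since 125 ≡ 5 (mod 8), (2/125) = -1, so (2/125)^2 = +1.
Reciprocity: 7 ≡ 3 and 125 ≡ 1 (mod 4), so (7/125) = +(125/7).
Reduce top mod 7: now compute (6/7).
Pull out 2: since 7 ≡ 7 (mod 8), (2/7) = +1.
Reciprocity: 3 ≡ 3 and 7 ≡ 3 (mod 4), so (3/7) = −(7/3).
Reduce top mod 3: now compute (1/3).
Reached (1/3) = 1. Collecting the sign flips along the way, the symbol is -1.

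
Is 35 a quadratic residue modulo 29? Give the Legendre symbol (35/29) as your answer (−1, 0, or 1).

1

First reduce: 35 ≡ 6 (mod 29).
Pull out 2: since 29 ≡ 5 (mod 8), (2/29) = -1.
Reciprocity: 3 ≡ 3 and 29 ≡ 1 (mod 4), so (3/29) = +(29/3).
Reduce top mod 3: now compute (2/3).
Pull out 2: since 3 ≡ 3 (mod 8), (2/3) = -1.
Reached (1/3) = 1. Collecting the sign flips along the way, the symbol is +1.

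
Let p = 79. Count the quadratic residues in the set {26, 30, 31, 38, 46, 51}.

(26/79) = +1 → QR.
(30/79) = -1 → non-residue.
(31/79) = +1 → QR.
(38/79) = +1 → QR.
(46/79) = +1 → QR.
(51/79) = +1 → QR.
Total quadratic residues among the 6: 5.

5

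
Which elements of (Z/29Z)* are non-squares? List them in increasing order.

2, 3, 8, 10, 11, 12, 14, 15, 17, 18, 19, 21, 26, 27

Square k = 1,…,14 (k and 29−k give the same square):
1²=1, 2²=4, 3²=9, 4²=16, 5²=25, 6²≡7, 7²≡20, 8²≡6, 9²≡23, 10²≡13, 11²≡5, 12²≡28, 13²≡24, 14²≡22 (mod 29).
The residues are {1, 4, 5, 6, 7, 9, 13, 16, 20, 22, 23, 24, 25, 28}; the non-residues are the remaining 14 nonzero classes.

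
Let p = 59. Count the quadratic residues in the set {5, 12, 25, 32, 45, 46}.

5

(5/59) = +1 → QR.
(12/59) = +1 → QR.
(25/59) = +1 → QR.
(32/59) = -1 → non-residue.
(45/59) = +1 → QR.
(46/59) = +1 → QR.
Total quadratic residues among the 6: 5.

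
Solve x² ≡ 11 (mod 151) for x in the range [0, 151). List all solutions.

Since 151 ≡ 3 (mod 4), a square root of 11 is 11^((151+1)/4) = 11^38 mod 151.
Repeated squaring: 11^2≡121, 11^4≡145, 11^8≡36, 11^16≡88, 11^32≡43 (mod 151).
11^38 = 11^(32+4+2) ≡ 39 (mod 151).
Check: 39² = 1521 ≡ 11 (mod 151). The two roots are 39 and 112.

39, 112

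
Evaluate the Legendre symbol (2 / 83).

-1

Pull out 2: since 83 ≡ 3 (mod 8), (2/83) = -1.
Reached (1/83) = 1. Collecting the sign flips along the way, the symbol is -1.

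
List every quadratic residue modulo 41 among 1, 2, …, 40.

Square k = 1,…,20 (k and 41−k give the same square):
1²=1, 2²=4, 3²=9, 4²=16, 5²=25, 6²=36, 7²≡8, 8²≡23, 9²≡40, 10²≡18, 11²≡39, 12²≡21, 13²≡5, 14²≡32, 15²≡20, 16²≡10, 17²≡2, 18²≡37, 19²≡33, 20²≡31 (mod 41).
So the quadratic residues mod 41 are {1, 2, 4, 5, 8, 9, 10, 16, 18, 20, 21, 23, 25, 31, 32, 33, 36, 37, 39, 40}.

1 2 4 5 8 9 10 16 18 20 21 23 25 31 32 33 36 37 39 40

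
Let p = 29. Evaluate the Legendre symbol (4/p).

1

Euler's criterion: (4/29) ≡ 4^14 (mod 29).
4^2 ≡ 16 (mod 29)
4^4 ≡ 24 (mod 29)
4^8 ≡ 25 (mod 29)
4^14 = 4^(8+4+2) ≡ 1 (mod 29).
Result is 1, so (4/29) = 1.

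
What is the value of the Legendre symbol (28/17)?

-1

Euler's criterion: (28/17) ≡ 11^8 (mod 17).
11^2 ≡ 2 (mod 17)
11^4 ≡ 4 (mod 17)
11^8 ≡ 16 (mod 17)
11^8 = 11^(8) ≡ 16 (mod 17).
Result is 16 ≡ −1, so (28/17) = −1.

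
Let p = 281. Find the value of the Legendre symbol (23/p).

-1

Reciprocity: 23 ≡ 3 and 281 ≡ 1 (mod 4), so (23/281) = +(281/23).
Reduce top mod 23: now compute (5/23).
Reciprocity: 5 ≡ 1 and 23 ≡ 3 (mod 4), so (5/23) = +(23/5).
Reduce top mod 5: now compute (3/5).
Reciprocity: 3 ≡ 3 and 5 ≡ 1 (mod 4), so (3/5) = +(5/3).
Reduce top mod 3: now compute (2/3).
Pull out 2: since 3 ≡ 3 (mod 8), (2/3) = -1.
Reached (1/3) = 1. Collecting the sign flips along the way, the symbol is -1.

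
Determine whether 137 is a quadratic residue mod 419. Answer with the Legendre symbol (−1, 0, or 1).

Euler's criterion: (137/419) ≡ 137^209 (mod 419).
137^2 ≡ 333 (mod 419)
137^4 ≡ 273 (mod 419)
137^8 ≡ 366 (mod 419)
137^16 ≡ 295 (mod 419)
137^32 ≡ 292 (mod 419)
137^64 ≡ 207 (mod 419)
137^128 ≡ 111 (mod 419)
137^209 = 137^(128+64+16+1) ≡ 1 (mod 419).
Result is 1, so (137/419) = 1.

1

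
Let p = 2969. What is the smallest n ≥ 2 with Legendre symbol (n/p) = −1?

3

(2/2969) = +1, so 2 is a residue.
(3/2969) = −1, so 3 is the smallest positive non-residue mod 2969.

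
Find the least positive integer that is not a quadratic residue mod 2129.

3

(2/2129) = +1, so 2 is a residue.
(3/2129) = −1, so 3 is the smallest positive non-residue mod 2129.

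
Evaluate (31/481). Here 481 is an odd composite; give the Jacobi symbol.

1

Reciprocity: 31 ≡ 3 and 481 ≡ 1 (mod 4), so (31/481) = +(481/31).
Reduce top mod 31: now compute (16/31).
Pull out 2^4: since 31 ≡ 7 (mod 8), (2/31) = +1, so (2/31)^4 = +1.
Reached (1/31) = 1. Collecting the sign flips along the way, the symbol is +1.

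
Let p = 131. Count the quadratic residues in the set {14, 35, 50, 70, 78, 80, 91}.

3

(14/131) = -1 → non-residue.
(35/131) = +1 → QR.
(50/131) = -1 → non-residue.
(70/131) = -1 → non-residue.
(78/131) = -1 → non-residue.
(80/131) = +1 → QR.
(91/131) = +1 → QR.
Total quadratic residues among the 7: 3.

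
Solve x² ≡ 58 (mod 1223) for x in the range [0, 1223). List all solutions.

Since 1223 ≡ 3 (mod 4), a square root of 58 is 58^((1223+1)/4) = 58^306 mod 1223.
Repeated squaring: 58^2≡918, 58^4≡77, 58^8≡1037, 58^16≡352, 58^32≡381, 58^64≡847, 58^128≡731, 58^256≡1133 (mod 1223).
58^306 = 58^(256+32+16+2) ≡ 86 (mod 1223).
Check: 86² = 7396 ≡ 58 (mod 1223). The two roots are 86 and 1137.

86, 1137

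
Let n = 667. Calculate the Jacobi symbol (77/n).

-1

Reciprocity: 77 ≡ 1 and 667 ≡ 3 (mod 4), so (77/667) = +(667/77).
Reduce top mod 77: now compute (51/77).
Reciprocity: 51 ≡ 3 and 77 ≡ 1 (mod 4), so (51/77) = +(77/51).
Reduce top mod 51: now compute (26/51).
Pull out 2: since 51 ≡ 3 (mod 8), (2/51) = -1.
Reciprocity: 13 ≡ 1 and 51 ≡ 3 (mod 4), so (13/51) = +(51/13).
Reduce top mod 13: now compute (12/13).
Pull out 2^2: since 13 ≡ 5 (mod 8), (2/13) = -1, so (2/13)^2 = +1.
Reciprocity: 3 ≡ 3 and 13 ≡ 1 (mod 4), so (3/13) = +(13/3).
Reduce top mod 3: now compute (1/3).
Reached (1/3) = 1. Collecting the sign flips along the way, the symbol is -1.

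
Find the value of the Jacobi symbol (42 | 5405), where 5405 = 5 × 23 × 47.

1

Pull out 2: since 5405 ≡ 5 (mod 8), (2/5405) = -1.
Reciprocity: 21 ≡ 1 and 5405 ≡ 1 (mod 4), so (21/5405) = +(5405/21).
Reduce top mod 21: now compute (8/21).
Pull out 2^3: since 21 ≡ 5 (mod 8), (2/21) = -1, so (2/21)^3 = -1.
Reached (1/21) = 1. Collecting the sign flips along the way, the symbol is +1.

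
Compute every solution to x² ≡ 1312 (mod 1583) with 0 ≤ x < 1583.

Since 1583 ≡ 3 (mod 4), a square root of 1312 is 1312^((1583+1)/4) = 1312^396 mod 1583.
Repeated squaring: 1312^2≡623, 1312^4≡294, 1312^8≡954, 1312^16≡1474, 1312^32≡800, 1312^64≡468, 1312^128≡570, 1312^256≡385 (mod 1583).
1312^396 = 1312^(256+128+8+4) ≡ 503 (mod 1583).
Check: 503² = 253009 ≡ 1312 (mod 1583). The two roots are 503 and 1080.

503, 1080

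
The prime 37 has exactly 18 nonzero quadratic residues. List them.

Square k = 1,…,18 (k and 37−k give the same square):
1²=1, 2²=4, 3²=9, 4²=16, 5²=25, 6²=36, 7²≡12, 8²≡27, 9²≡7, 10²≡26, 11²≡10, 12²≡33, 13²≡21, 14²≡11, 15²≡3, 16²≡34, 17²≡30, 18²≡28 (mod 37).
So the quadratic residues mod 37 are {1, 3, 4, 7, 9, 10, 11, 12, 16, 21, 25, 26, 27, 28, 30, 33, 34, 36}.

1,3,4,7,9,10,11,12,16,21,25,26,27,28,30,33,34,36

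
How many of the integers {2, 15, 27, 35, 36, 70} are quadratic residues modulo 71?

4

(2/71) = +1 → QR.
(15/71) = +1 → QR.
(27/71) = +1 → QR.
(35/71) = -1 → non-residue.
(36/71) = +1 → QR.
(70/71) = -1 → non-residue.
Total quadratic residues among the 6: 4.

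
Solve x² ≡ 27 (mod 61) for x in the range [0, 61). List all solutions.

61 ≡ 1 (mod 4), so we find a root by search.
Trying successive values, 24² = 576 ≡ 27 (mod 61). The other root is 61 − 24 = 37.

24, 37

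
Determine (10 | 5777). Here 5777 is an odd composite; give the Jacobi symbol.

Pull out 2: since 5777 ≡ 1 (mod 8), (2/5777) = +1.
Reciprocity: 5 ≡ 1 and 5777 ≡ 1 (mod 4), so (5/5777) = +(5777/5).
Reduce top mod 5: now compute (2/5).
Pull out 2: since 5 ≡ 5 (mod 8), (2/5) = -1.
Reached (1/5) = 1. Collecting the sign flips along the way, the symbol is -1.

-1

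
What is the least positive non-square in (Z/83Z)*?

(2/83) = −1, so 2 is the smallest positive non-residue mod 83.

2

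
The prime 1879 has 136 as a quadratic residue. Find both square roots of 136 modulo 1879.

Since 1879 ≡ 3 (mod 4), a square root of 136 is 136^((1879+1)/4) = 136^470 mod 1879.
Repeated squaring: 136^2≡1585, 136^4≡2, 136^8≡4, 136^16≡16, 136^32≡256, 136^64≡1650, 136^128≡1708, 136^256≡1056 (mod 1879).
136^470 = 136^(256+128+64+16+4+2) ≡ 1511 (mod 1879).
Check: 1511² = 2283121 ≡ 136 (mod 1879). The two roots are 368 and 1511.

368, 1511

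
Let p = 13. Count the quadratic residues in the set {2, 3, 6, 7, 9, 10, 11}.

3

(2/13) = -1 → non-residue.
(3/13) = +1 → QR.
(6/13) = -1 → non-residue.
(7/13) = -1 → non-residue.
(9/13) = +1 → QR.
(10/13) = +1 → QR.
(11/13) = -1 → non-residue.
Total quadratic residues among the 7: 3.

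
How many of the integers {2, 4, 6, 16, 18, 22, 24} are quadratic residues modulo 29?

(2/29) = -1 → non-residue.
(4/29) = +1 → QR.
(6/29) = +1 → QR.
(16/29) = +1 → QR.
(18/29) = -1 → non-residue.
(22/29) = +1 → QR.
(24/29) = +1 → QR.
Total quadratic residues among the 7: 5.

5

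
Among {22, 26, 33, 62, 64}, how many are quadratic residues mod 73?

(22/73) = -1 → non-residue.
(26/73) = -1 → non-residue.
(33/73) = -1 → non-residue.
(62/73) = -1 → non-residue.
(64/73) = +1 → QR.
Total quadratic residues among the 5: 1.

1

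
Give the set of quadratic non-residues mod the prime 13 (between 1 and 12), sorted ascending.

Square k = 1,…,6 (k and 13−k give the same square):
1²=1, 2²=4, 3²=9, 4²≡3, 5²≡12, 6²≡10 (mod 13).
The residues are {1, 3, 4, 9, 10, 12}; the non-residues are the remaining 6 nonzero classes.

2, 5, 6, 7, 8, 11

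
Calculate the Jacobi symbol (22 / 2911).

1

Pull out 2: since 2911 ≡ 7 (mod 8), (2/2911) = +1.
Reciprocity: 11 ≡ 3 and 2911 ≡ 3 (mod 4), so (11/2911) = −(2911/11).
Reduce top mod 11: now compute (7/11).
Reciprocity: 7 ≡ 3 and 11 ≡ 3 (mod 4), so (7/11) = −(11/7).
Reduce top mod 7: now compute (4/7).
Pull out 2^2: since 7 ≡ 7 (mod 8), (2/7) = +1, so (2/7)^2 = +1.
Reached (1/7) = 1. Collecting the sign flips along the way, the symbol is +1.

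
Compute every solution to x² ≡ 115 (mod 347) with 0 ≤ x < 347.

34, 313

Since 347 ≡ 3 (mod 4), a square root of 115 is 115^((347+1)/4) = 115^87 mod 347.
Repeated squaring: 115^2≡39, 115^4≡133, 115^8≡339, 115^16≡64, 115^32≡279, 115^64≡113 (mod 347).
115^87 = 115^(64+16+4+2+1) ≡ 34 (mod 347).
Check: 34² = 1156 ≡ 115 (mod 347). The two roots are 34 and 313.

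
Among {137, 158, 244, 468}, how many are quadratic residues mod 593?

1

(137/593) = -1 → non-residue.
(158/593) = +1 → QR.
(244/593) = -1 → non-residue.
(468/593) = -1 → non-residue.
Total quadratic residues among the 4: 1.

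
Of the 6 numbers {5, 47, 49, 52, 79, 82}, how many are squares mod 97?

(5/97) = -1 → non-residue.
(47/97) = +1 → QR.
(49/97) = +1 → QR.
(52/97) = -1 → non-residue.
(79/97) = +1 → QR.
(82/97) = -1 → non-residue.
Total quadratic residues among the 6: 3.

3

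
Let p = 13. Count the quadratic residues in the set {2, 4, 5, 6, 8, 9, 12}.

(2/13) = -1 → non-residue.
(4/13) = +1 → QR.
(5/13) = -1 → non-residue.
(6/13) = -1 → non-residue.
(8/13) = -1 → non-residue.
(9/13) = +1 → QR.
(12/13) = +1 → QR.
Total quadratic residues among the 7: 3.

3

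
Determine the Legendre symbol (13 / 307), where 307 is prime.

-1

Reciprocity: 13 ≡ 1 and 307 ≡ 3 (mod 4), so (13/307) = +(307/13).
Reduce top mod 13: now compute (8/13).
Pull out 2^3: since 13 ≡ 5 (mod 8), (2/13) = -1, so (2/13)^3 = -1.
Reached (1/13) = 1. Collecting the sign flips along the way, the symbol is -1.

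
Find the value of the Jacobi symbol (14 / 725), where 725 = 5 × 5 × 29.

-1

Pull out 2: since 725 ≡ 5 (mod 8), (2/725) = -1.
Reciprocity: 7 ≡ 3 and 725 ≡ 1 (mod 4), so (7/725) = +(725/7).
Reduce top mod 7: now compute (4/7).
Pull out 2^2: since 7 ≡ 7 (mod 8), (2/7) = +1, so (2/7)^2 = +1.
Reached (1/7) = 1. Collecting the sign flips along the way, the symbol is -1.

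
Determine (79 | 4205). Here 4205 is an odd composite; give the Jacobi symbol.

1

Reciprocity: 79 ≡ 3 and 4205 ≡ 1 (mod 4), so (79/4205) = +(4205/79).
Reduce top mod 79: now compute (18/79).
Pull out 2: since 79 ≡ 7 (mod 8), (2/79) = +1.
Reciprocity: 9 ≡ 1 and 79 ≡ 3 (mod 4), so (9/79) = +(79/9).
Reduce top mod 9: now compute (7/9).
Reciprocity: 7 ≡ 3 and 9 ≡ 1 (mod 4), so (7/9) = +(9/7).
Reduce top mod 7: now compute (2/7).
Pull out 2: since 7 ≡ 7 (mod 8), (2/7) = +1.
Reached (1/7) = 1. Collecting the sign flips along the way, the symbol is +1.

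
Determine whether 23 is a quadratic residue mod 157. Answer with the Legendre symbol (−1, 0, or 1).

Euler's criterion: (23/157) ≡ 23^78 (mod 157).
23^2 ≡ 58 (mod 157)
23^4 ≡ 67 (mod 157)
23^8 ≡ 93 (mod 157)
23^16 ≡ 14 (mod 157)
23^32 ≡ 39 (mod 157)
23^64 ≡ 108 (mod 157)
23^78 = 23^(64+8+4+2) ≡ 156 (mod 157).
Result is 156 ≡ −1, so (23/157) = −1.

-1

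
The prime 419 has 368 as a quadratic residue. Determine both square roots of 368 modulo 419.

Since 419 ≡ 3 (mod 4), a square root of 368 is 368^((419+1)/4) = 368^105 mod 419.
Repeated squaring: 368^2≡87, 368^4≡27, 368^8≡310, 368^16≡149, 368^32≡413, 368^64≡36 (mod 419).
368^105 = 368^(64+32+8+1) ≡ 110 (mod 419).
Check: 110² = 12100 ≡ 368 (mod 419). The two roots are 110 and 309.

110, 309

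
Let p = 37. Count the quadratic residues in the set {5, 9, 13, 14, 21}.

2

(5/37) = -1 → non-residue.
(9/37) = +1 → QR.
(13/37) = -1 → non-residue.
(14/37) = -1 → non-residue.
(21/37) = +1 → QR.
Total quadratic residues among the 5: 2.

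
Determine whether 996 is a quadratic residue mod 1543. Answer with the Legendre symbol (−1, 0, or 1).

1

Pull out 2^2: since 1543 ≡ 7 (mod 8), (2/1543) = +1, so (2/1543)^2 = +1.
Reciprocity: 249 ≡ 1 and 1543 ≡ 3 (mod 4), so (249/1543) = +(1543/249).
Reduce top mod 249: now compute (49/249).
Reciprocity: 49 ≡ 1 and 249 ≡ 1 (mod 4), so (49/249) = +(249/49).
Reduce top mod 49: now compute (4/49).
Pull out 2^2: since 49 ≡ 1 (mod 8), (2/49) = +1, so (2/49)^2 = +1.
Reached (1/49) = 1. Collecting the sign flips along the way, the symbol is +1.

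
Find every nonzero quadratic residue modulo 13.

Square k = 1,…,6 (k and 13−k give the same square):
1²=1, 2²=4, 3²=9, 4²≡3, 5²≡12, 6²≡10 (mod 13).
So the quadratic residues mod 13 are {1, 3, 4, 9, 10, 12}.

1 3 4 9 10 12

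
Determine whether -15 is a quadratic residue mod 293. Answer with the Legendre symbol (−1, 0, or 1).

1

Euler's criterion: (-15/293) ≡ 278^146 (mod 293).
278^2 ≡ 225 (mod 293)
278^4 ≡ 229 (mod 293)
278^8 ≡ 287 (mod 293)
278^16 ≡ 36 (mod 293)
278^32 ≡ 124 (mod 293)
278^64 ≡ 140 (mod 293)
278^128 ≡ 262 (mod 293)
278^146 = 278^(128+16+2) ≡ 1 (mod 293).
Result is 1, so (-15/293) = 1.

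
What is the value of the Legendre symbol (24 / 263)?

Pull out 2^3: since 263 ≡ 7 (mod 8), (2/263) = +1, so (2/263)^3 = +1.
Reciprocity: 3 ≡ 3 and 263 ≡ 3 (mod 4), so (3/263) = −(263/3).
Reduce top mod 3: now compute (2/3).
Pull out 2: since 3 ≡ 3 (mod 8), (2/3) = -1.
Reached (1/3) = 1. Collecting the sign flips along the way, the symbol is +1.

1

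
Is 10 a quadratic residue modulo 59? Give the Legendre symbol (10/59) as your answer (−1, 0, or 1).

-1

Pull out 2: since 59 ≡ 3 (mod 8), (2/59) = -1.
Reciprocity: 5 ≡ 1 and 59 ≡ 3 (mod 4), so (5/59) = +(59/5).
Reduce top mod 5: now compute (4/5).
Pull out 2^2: since 5 ≡ 5 (mod 8), (2/5) = -1, so (2/5)^2 = +1.
Reached (1/5) = 1. Collecting the sign flips along the way, the symbol is -1.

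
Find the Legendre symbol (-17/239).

First reduce: -17 ≡ 222 (mod 239).
Pull out 2: since 239 ≡ 7 (mod 8), (2/239) = +1.
Reciprocity: 111 ≡ 3 and 239 ≡ 3 (mod 4), so (111/239) = −(239/111).
Reduce top mod 111: now compute (17/111).
Reciprocity: 17 ≡ 1 and 111 ≡ 3 (mod 4), so (17/111) = +(111/17).
Reduce top mod 17: now compute (9/17).
Reciprocity: 9 ≡ 1 and 17 ≡ 1 (mod 4), so (9/17) = +(17/9).
Reduce top mod 9: now compute (8/9).
Pull out 2^3: since 9 ≡ 1 (mod 8), (2/9) = +1, so (2/9)^3 = +1.
Reached (1/9) = 1. Collecting the sign flips along the way, the symbol is -1.

-1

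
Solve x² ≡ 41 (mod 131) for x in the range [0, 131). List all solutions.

Since 131 ≡ 3 (mod 4), a square root of 41 is 41^((131+1)/4) = 41^33 mod 131.
Repeated squaring: 41^2≡109, 41^4≡91, 41^8≡28, 41^16≡129, 41^32≡4 (mod 131).
41^33 = 41^(32+1) ≡ 33 (mod 131).
Check: 33² = 1089 ≡ 41 (mod 131). The two roots are 33 and 98.

33, 98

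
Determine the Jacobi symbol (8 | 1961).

Pull out 2^3: since 1961 ≡ 1 (mod 8), (2/1961) = +1, so (2/1961)^3 = +1.
Reached (1/1961) = 1. Collecting the sign flips along the way, the symbol is +1.

1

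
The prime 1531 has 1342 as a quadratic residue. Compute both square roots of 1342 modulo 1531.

Since 1531 ≡ 3 (mod 4), a square root of 1342 is 1342^((1531+1)/4) = 1342^383 mod 1531.
Repeated squaring: 1342^2≡508, 1342^4≡856, 1342^8≡918, 1342^16≡674, 1342^32≡1100, 1342^64≡510, 1342^128≡1361, 1342^256≡1342 (mod 1531).
1342^383 = 1342^(256+64+32+16+8+4+2+1) ≡ 1361 (mod 1531).
Check: 1361² = 1852321 ≡ 1342 (mod 1531). The two roots are 170 and 1361.

170, 1361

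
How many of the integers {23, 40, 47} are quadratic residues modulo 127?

1

(23/127) = -1 → non-residue.
(40/127) = -1 → non-residue.
(47/127) = +1 → QR.
Total quadratic residues among the 3: 1.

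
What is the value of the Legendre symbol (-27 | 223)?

First reduce: -27 ≡ 196 (mod 223).
Pull out 2^2: since 223 ≡ 7 (mod 8), (2/223) = +1, so (2/223)^2 = +1.
Reciprocity: 49 ≡ 1 and 223 ≡ 3 (mod 4), so (49/223) = +(223/49).
Reduce top mod 49: now compute (27/49).
Reciprocity: 27 ≡ 3 and 49 ≡ 1 (mod 4), so (27/49) = +(49/27).
Reduce top mod 27: now compute (22/27).
Pull out 2: since 27 ≡ 3 (mod 8), (2/27) = -1.
Reciprocity: 11 ≡ 3 and 27 ≡ 3 (mod 4), so (11/27) = −(27/11).
Reduce top mod 11: now compute (5/11).
Reciprocity: 5 ≡ 1 and 11 ≡ 3 (mod 4), so (5/11) = +(11/5).
Reduce top mod 5: now compute (1/5).
Reached (1/5) = 1. Collecting the sign flips along the way, the symbol is +1.

1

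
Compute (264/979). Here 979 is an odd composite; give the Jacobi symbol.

0

Pull out 2^3: since 979 ≡ 3 (mod 8), (2/979) = -1, so (2/979)^3 = -1.
Reciprocity: 33 ≡ 1 and 979 ≡ 3 (mod 4), so (33/979) = +(979/33).
Reduce top mod 33: now compute (22/33).
Pull out 2: since 33 ≡ 1 (mod 8), (2/33) = +1.
Reciprocity: 11 ≡ 3 and 33 ≡ 1 (mod 4), so (11/33) = +(33/11).
Reduce top mod 11: now compute (0/11).
Top reduces to 0: gcd > 1, so the symbol is 0.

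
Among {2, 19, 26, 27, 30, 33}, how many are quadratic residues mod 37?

4

(2/37) = -1 → non-residue.
(19/37) = -1 → non-residue.
(26/37) = +1 → QR.
(27/37) = +1 → QR.
(30/37) = +1 → QR.
(33/37) = +1 → QR.
Total quadratic residues among the 6: 4.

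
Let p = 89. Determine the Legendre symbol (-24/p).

-1

Euler's criterion: (-24/89) ≡ 65^44 (mod 89).
65^2 ≡ 42 (mod 89)
65^4 ≡ 73 (mod 89)
65^8 ≡ 78 (mod 89)
65^16 ≡ 32 (mod 89)
65^32 ≡ 45 (mod 89)
65^44 = 65^(32+8+4) ≡ 88 (mod 89).
Result is 88 ≡ −1, so (-24/89) = −1.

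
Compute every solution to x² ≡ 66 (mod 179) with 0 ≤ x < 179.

Since 179 ≡ 3 (mod 4), a square root of 66 is 66^((179+1)/4) = 66^45 mod 179.
Repeated squaring: 66^2≡60, 66^4≡20, 66^8≡42, 66^16≡153, 66^32≡139 (mod 179).
66^45 = 66^(32+8+4+1) ≡ 31 (mod 179).
Check: 31² = 961 ≡ 66 (mod 179). The two roots are 31 and 148.

31, 148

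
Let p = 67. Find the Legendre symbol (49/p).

1

Euler's criterion: (49/67) ≡ 49^33 (mod 67).
49^2 ≡ 56 (mod 67)
49^4 ≡ 54 (mod 67)
49^8 ≡ 35 (mod 67)
49^16 ≡ 19 (mod 67)
49^32 ≡ 26 (mod 67)
49^33 = 49^(32+1) ≡ 1 (mod 67).
Result is 1, so (49/67) = 1.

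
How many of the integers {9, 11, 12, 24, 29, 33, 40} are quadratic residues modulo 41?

3

(9/41) = +1 → QR.
(11/41) = -1 → non-residue.
(12/41) = -1 → non-residue.
(24/41) = -1 → non-residue.
(29/41) = -1 → non-residue.
(33/41) = +1 → QR.
(40/41) = +1 → QR.
Total quadratic residues among the 7: 3.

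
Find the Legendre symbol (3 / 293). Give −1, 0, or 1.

-1

Reciprocity: 3 ≡ 3 and 293 ≡ 1 (mod 4), so (3/293) = +(293/3).
Reduce top mod 3: now compute (2/3).
Pull out 2: since 3 ≡ 3 (mod 8), (2/3) = -1.
Reached (1/3) = 1. Collecting the sign flips along the way, the symbol is -1.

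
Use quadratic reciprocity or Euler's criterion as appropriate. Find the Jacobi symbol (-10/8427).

First reduce: -10 ≡ 8417 (mod 8427).
Reciprocity: 8417 ≡ 1 and 8427 ≡ 3 (mod 4), so (8417/8427) = +(8427/8417).
Reduce top mod 8417: now compute (10/8417).
Pull out 2: since 8417 ≡ 1 (mod 8), (2/8417) = +1.
Reciprocity: 5 ≡ 1 and 8417 ≡ 1 (mod 4), so (5/8417) = +(8417/5).
Reduce top mod 5: now compute (2/5).
Pull out 2: since 5 ≡ 5 (mod 8), (2/5) = -1.
Reached (1/5) = 1. Collecting the sign flips along the way, the symbol is -1.

-1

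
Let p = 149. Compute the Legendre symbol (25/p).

1

Euler's criterion: (25/149) ≡ 25^74 (mod 149).
25^2 ≡ 29 (mod 149)
25^4 ≡ 96 (mod 149)
25^8 ≡ 127 (mod 149)
25^16 ≡ 37 (mod 149)
25^32 ≡ 28 (mod 149)
25^64 ≡ 39 (mod 149)
25^74 = 25^(64+8+2) ≡ 1 (mod 149).
Result is 1, so (25/149) = 1.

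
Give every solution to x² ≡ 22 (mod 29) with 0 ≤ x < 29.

29 ≡ 1 (mod 4), so we find a root by search.
Trying successive values, 14² = 196 ≡ 22 (mod 29). The other root is 29 − 14 = 15.

14, 15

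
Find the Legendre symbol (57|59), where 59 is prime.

Reciprocity: 57 ≡ 1 and 59 ≡ 3 (mod 4), so (57/59) = +(59/57).
Reduce top mod 57: now compute (2/57).
Pull out 2: since 57 ≡ 1 (mod 8), (2/57) = +1.
Reached (1/57) = 1. Collecting the sign flips along the way, the symbol is +1.

1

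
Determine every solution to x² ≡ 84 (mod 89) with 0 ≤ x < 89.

23, 66

89 ≡ 1 (mod 4), so we find a root by search.
Trying successive values, 23² = 529 ≡ 84 (mod 89). The other root is 89 − 23 = 66.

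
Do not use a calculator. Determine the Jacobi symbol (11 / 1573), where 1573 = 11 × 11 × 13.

0

Reciprocity: 11 ≡ 3 and 1573 ≡ 1 (mod 4), so (11/1573) = +(1573/11).
Reduce top mod 11: now compute (0/11).
Top reduces to 0: gcd > 1, so the symbol is 0.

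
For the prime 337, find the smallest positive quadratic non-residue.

(2/337) = +1, so 2 is a residue.
(3/337) = +1, so 3 is a residue.
(4/337) = +1, so 4 is a residue.
(5/337) = −1, so 5 is the smallest positive non-residue mod 337.

5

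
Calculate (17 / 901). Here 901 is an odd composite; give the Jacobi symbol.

Reciprocity: 17 ≡ 1 and 901 ≡ 1 (mod 4), so (17/901) = +(901/17).
Reduce top mod 17: now compute (0/17).
Top reduces to 0: gcd > 1, so the symbol is 0.

0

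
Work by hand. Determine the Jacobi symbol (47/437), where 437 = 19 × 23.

Reciprocity: 47 ≡ 3 and 437 ≡ 1 (mod 4), so (47/437) = +(437/47).
Reduce top mod 47: now compute (14/47).
Pull out 2: since 47 ≡ 7 (mod 8), (2/47) = +1.
Reciprocity: 7 ≡ 3 and 47 ≡ 3 (mod 4), so (7/47) = −(47/7).
Reduce top mod 7: now compute (5/7).
Reciprocity: 5 ≡ 1 and 7 ≡ 3 (mod 4), so (5/7) = +(7/5).
Reduce top mod 5: now compute (2/5).
Pull out 2: since 5 ≡ 5 (mod 8), (2/5) = -1.
Reached (1/5) = 1. Collecting the sign flips along the way, the symbol is +1.

1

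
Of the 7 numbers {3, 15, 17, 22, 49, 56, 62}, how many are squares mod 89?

(3/89) = -1 → non-residue.
(15/89) = -1 → non-residue.
(17/89) = +1 → QR.
(22/89) = +1 → QR.
(49/89) = +1 → QR.
(56/89) = -1 → non-residue.
(62/89) = -1 → non-residue.
Total quadratic residues among the 7: 3.

3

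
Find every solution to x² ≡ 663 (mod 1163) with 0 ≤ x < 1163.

116, 1047

Since 1163 ≡ 3 (mod 4), a square root of 663 is 663^((1163+1)/4) = 663^291 mod 1163.
Repeated squaring: 663^2≡1118, 663^4≡862, 663^8≡1050, 663^16≡1139, 663^32≡576, 663^64≡321, 663^128≡697, 663^256≡838 (mod 1163).
663^291 = 663^(256+32+2+1) ≡ 1047 (mod 1163).
Check: 1047² = 1096209 ≡ 663 (mod 1163). The two roots are 116 and 1047.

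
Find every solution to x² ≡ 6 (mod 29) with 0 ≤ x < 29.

29 ≡ 1 (mod 4), so we find a root by search.
Trying successive values, 8² = 64 ≡ 6 (mod 29). The other root is 29 − 8 = 21.

8, 21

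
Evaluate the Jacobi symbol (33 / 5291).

Reciprocity: 33 ≡ 1 and 5291 ≡ 3 (mod 4), so (33/5291) = +(5291/33).
Reduce top mod 33: now compute (11/33).
Reciprocity: 11 ≡ 3 and 33 ≡ 1 (mod 4), so (11/33) = +(33/11).
Reduce top mod 11: now compute (0/11).
Top reduces to 0: gcd > 1, so the symbol is 0.

0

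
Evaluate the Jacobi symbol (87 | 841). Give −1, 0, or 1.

0

Reciprocity: 87 ≡ 3 and 841 ≡ 1 (mod 4), so (87/841) = +(841/87).
Reduce top mod 87: now compute (58/87).
Pull out 2: since 87 ≡ 7 (mod 8), (2/87) = +1.
Reciprocity: 29 ≡ 1 and 87 ≡ 3 (mod 4), so (29/87) = +(87/29).
Reduce top mod 29: now compute (0/29).
Top reduces to 0: gcd > 1, so the symbol is 0.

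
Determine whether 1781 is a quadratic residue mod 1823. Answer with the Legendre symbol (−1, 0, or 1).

Reciprocity: 1781 ≡ 1 and 1823 ≡ 3 (mod 4), so (1781/1823) = +(1823/1781).
Reduce top mod 1781: now compute (42/1781).
Pull out 2: since 1781 ≡ 5 (mod 8), (2/1781) = -1.
Reciprocity: 21 ≡ 1 and 1781 ≡ 1 (mod 4), so (21/1781) = +(1781/21).
Reduce top mod 21: now compute (17/21).
Reciprocity: 17 ≡ 1 and 21 ≡ 1 (mod 4), so (17/21) = +(21/17).
Reduce top mod 17: now compute (4/17).
Pull out 2^2: since 17 ≡ 1 (mod 8), (2/17) = +1, so (2/17)^2 = +1.
Reached (1/17) = 1. Collecting the sign flips along the way, the symbol is -1.

-1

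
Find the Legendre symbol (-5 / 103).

First reduce: -5 ≡ 98 (mod 103).
Pull out 2: since 103 ≡ 7 (mod 8), (2/103) = +1.
Reciprocity: 49 ≡ 1 and 103 ≡ 3 (mod 4), so (49/103) = +(103/49).
Reduce top mod 49: now compute (5/49).
Reciprocity: 5 ≡ 1 and 49 ≡ 1 (mod 4), so (5/49) = +(49/5).
Reduce top mod 5: now compute (4/5).
Pull out 2^2: since 5 ≡ 5 (mod 8), (2/5) = -1, so (2/5)^2 = +1.
Reached (1/5) = 1. Collecting the sign flips along the way, the symbol is +1.

1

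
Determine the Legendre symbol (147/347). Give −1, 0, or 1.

Euler's criterion: (147/347) ≡ 147^173 (mod 347).
147^2 ≡ 95 (mod 347)
147^4 ≡ 3 (mod 347)
147^8 ≡ 9 (mod 347)
147^16 ≡ 81 (mod 347)
147^32 ≡ 315 (mod 347)
147^64 ≡ 330 (mod 347)
147^128 ≡ 289 (mod 347)
147^173 = 147^(128+32+8+4+1) ≡ 1 (mod 347).
Result is 1, so (147/347) = 1.

1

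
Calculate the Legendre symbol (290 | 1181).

Pull out 2: since 1181 ≡ 5 (mod 8), (2/1181) = -1.
Reciprocity: 145 ≡ 1 and 1181 ≡ 1 (mod 4), so (145/1181) = +(1181/145).
Reduce top mod 145: now compute (21/145).
Reciprocity: 21 ≡ 1 and 145 ≡ 1 (mod 4), so (21/145) = +(145/21).
Reduce top mod 21: now compute (19/21).
Reciprocity: 19 ≡ 3 and 21 ≡ 1 (mod 4), so (19/21) = +(21/19).
Reduce top mod 19: now compute (2/19).
Pull out 2: since 19 ≡ 3 (mod 8), (2/19) = -1.
Reached (1/19) = 1. Collecting the sign flips along the way, the symbol is +1.

1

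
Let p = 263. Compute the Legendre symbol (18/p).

Euler's criterion: (18/263) ≡ 18^131 (mod 263).
18^2 ≡ 61 (mod 263)
18^4 ≡ 39 (mod 263)
18^8 ≡ 206 (mod 263)
18^16 ≡ 93 (mod 263)
18^32 ≡ 233 (mod 263)
18^64 ≡ 111 (mod 263)
18^128 ≡ 223 (mod 263)
18^131 = 18^(128+2+1) ≡ 1 (mod 263).
Result is 1, so (18/263) = 1.

1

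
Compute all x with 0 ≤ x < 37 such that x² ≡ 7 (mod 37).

37 ≡ 1 (mod 4), so we find a root by search.
Trying successive values, 9² = 81 ≡ 7 (mod 37). The other root is 37 − 9 = 28.

9, 28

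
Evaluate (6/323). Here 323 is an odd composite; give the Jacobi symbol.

Pull out 2: since 323 ≡ 3 (mod 8), (2/323) = -1.
Reciprocity: 3 ≡ 3 and 323 ≡ 3 (mod 4), so (3/323) = −(323/3).
Reduce top mod 3: now compute (2/3).
Pull out 2: since 3 ≡ 3 (mod 8), (2/3) = -1.
Reached (1/3) = 1. Collecting the sign flips along the way, the symbol is -1.

-1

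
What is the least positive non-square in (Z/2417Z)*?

(2/2417) = +1, so 2 is a residue.
(3/2417) = −1, so 3 is the smallest positive non-residue mod 2417.

3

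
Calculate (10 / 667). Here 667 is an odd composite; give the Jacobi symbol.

Pull out 2: since 667 ≡ 3 (mod 8), (2/667) = -1.
Reciprocity: 5 ≡ 1 and 667 ≡ 3 (mod 4), so (5/667) = +(667/5).
Reduce top mod 5: now compute (2/5).
Pull out 2: since 5 ≡ 5 (mod 8), (2/5) = -1.
Reached (1/5) = 1. Collecting the sign flips along the way, the symbol is +1.

1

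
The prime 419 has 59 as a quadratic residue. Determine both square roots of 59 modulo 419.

152, 267

Since 419 ≡ 3 (mod 4), a square root of 59 is 59^((419+1)/4) = 59^105 mod 419.
Repeated squaring: 59^2≡129, 59^4≡300, 59^8≡334, 59^16≡102, 59^32≡348, 59^64≡13 (mod 419).
59^105 = 59^(64+32+8+1) ≡ 152 (mod 419).
Check: 152² = 23104 ≡ 59 (mod 419). The two roots are 152 and 267.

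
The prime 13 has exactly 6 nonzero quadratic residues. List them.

Square k = 1,…,6 (k and 13−k give the same square):
1²=1, 2²=4, 3²=9, 4²≡3, 5²≡12, 6²≡10 (mod 13).
So the quadratic residues mod 13 are {1, 3, 4, 9, 10, 12}.

1,3,4,9,10,12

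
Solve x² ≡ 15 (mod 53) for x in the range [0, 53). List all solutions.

11, 42

53 ≡ 1 (mod 4), so we find a root by search.
Trying successive values, 11² = 121 ≡ 15 (mod 53). The other root is 53 − 11 = 42.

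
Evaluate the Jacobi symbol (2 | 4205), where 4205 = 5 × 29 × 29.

Pull out 2: since 4205 ≡ 5 (mod 8), (2/4205) = -1.
Reached (1/4205) = 1. Collecting the sign flips along the way, the symbol is -1.

-1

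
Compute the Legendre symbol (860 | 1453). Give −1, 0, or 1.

Pull out 2^2: since 1453 ≡ 5 (mod 8), (2/1453) = -1, so (2/1453)^2 = +1.
Reciprocity: 215 ≡ 3 and 1453 ≡ 1 (mod 4), so (215/1453) = +(1453/215).
Reduce top mod 215: now compute (163/215).
Reciprocity: 163 ≡ 3 and 215 ≡ 3 (mod 4), so (163/215) = −(215/163).
Reduce top mod 163: now compute (52/163).
Pull out 2^2: since 163 ≡ 3 (mod 8), (2/163) = -1, so (2/163)^2 = +1.
Reciprocity: 13 ≡ 1 and 163 ≡ 3 (mod 4), so (13/163) = +(163/13).
Reduce top mod 13: now compute (7/13).
Reciprocity: 7 ≡ 3 and 13 ≡ 1 (mod 4), so (7/13) = +(13/7).
Reduce top mod 7: now compute (6/7).
Pull out 2: since 7 ≡ 7 (mod 8), (2/7) = +1.
Reciprocity: 3 ≡ 3 and 7 ≡ 3 (mod 4), so (3/7) = −(7/3).
Reduce top mod 3: now compute (1/3).
Reached (1/3) = 1. Collecting the sign flips along the way, the symbol is +1.

1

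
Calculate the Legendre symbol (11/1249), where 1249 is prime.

Reciprocity: 11 ≡ 3 and 1249 ≡ 1 (mod 4), so (11/1249) = +(1249/11).
Reduce top mod 11: now compute (6/11).
Pull out 2: since 11 ≡ 3 (mod 8), (2/11) = -1.
Reciprocity: 3 ≡ 3 and 11 ≡ 3 (mod 4), so (3/11) = −(11/3).
Reduce top mod 3: now compute (2/3).
Pull out 2: since 3 ≡ 3 (mod 8), (2/3) = -1.
Reached (1/3) = 1. Collecting the sign flips along the way, the symbol is -1.

-1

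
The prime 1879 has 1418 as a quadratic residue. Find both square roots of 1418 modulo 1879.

Since 1879 ≡ 3 (mod 4), a square root of 1418 is 1418^((1879+1)/4) = 1418^470 mod 1879.
Repeated squaring: 1418^2≡194, 1418^4≡56, 1418^8≡1257, 1418^16≡1689, 1418^32≡399, 1418^64≡1365, 1418^128≡1136, 1418^256≡1502 (mod 1879).
1418^470 = 1418^(256+128+64+16+4+2) ≡ 586 (mod 1879).
Check: 586² = 343396 ≡ 1418 (mod 1879). The two roots are 586 and 1293.

586, 1293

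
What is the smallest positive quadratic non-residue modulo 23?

5

(2/23) = +1, so 2 is a residue.
(3/23) = +1, so 3 is a residue.
(4/23) = +1, so 4 is a residue.
(5/23) = −1, so 5 is the smallest positive non-residue mod 23.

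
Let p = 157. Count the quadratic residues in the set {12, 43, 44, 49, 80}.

(12/157) = +1 → QR.
(43/157) = -1 → non-residue.
(44/157) = +1 → QR.
(49/157) = +1 → QR.
(80/157) = -1 → non-residue.
Total quadratic residues among the 5: 3.

3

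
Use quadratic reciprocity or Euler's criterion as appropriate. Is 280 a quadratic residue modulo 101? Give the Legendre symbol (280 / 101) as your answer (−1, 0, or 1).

1

First reduce: 280 ≡ 78 (mod 101).
Pull out 2: since 101 ≡ 5 (mod 8), (2/101) = -1.
Reciprocity: 39 ≡ 3 and 101 ≡ 1 (mod 4), so (39/101) = +(101/39).
Reduce top mod 39: now compute (23/39).
Reciprocity: 23 ≡ 3 and 39 ≡ 3 (mod 4), so (23/39) = −(39/23).
Reduce top mod 23: now compute (16/23).
Pull out 2^4: since 23 ≡ 7 (mod 8), (2/23) = +1, so (2/23)^4 = +1.
Reached (1/23) = 1. Collecting the sign flips along the way, the symbol is +1.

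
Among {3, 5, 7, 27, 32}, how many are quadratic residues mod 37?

(3/37) = +1 → QR.
(5/37) = -1 → non-residue.
(7/37) = +1 → QR.
(27/37) = +1 → QR.
(32/37) = -1 → non-residue.
Total quadratic residues among the 5: 3.

3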